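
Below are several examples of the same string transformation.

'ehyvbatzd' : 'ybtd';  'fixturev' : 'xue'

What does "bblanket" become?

lne

The transformation: delete the first character, then keep every other character starting from the second (positions 2nd, 4th, 6th, ...).
For "bblanket", step one produces "blanket"; step two turns that into "lne".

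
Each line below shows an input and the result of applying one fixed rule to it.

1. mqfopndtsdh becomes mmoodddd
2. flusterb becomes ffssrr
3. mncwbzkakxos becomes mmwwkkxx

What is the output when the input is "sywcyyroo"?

What's happening: keep one character in every 3, starting at position 1 (positions 1st, 4th, 7th, ...), then double every character.
Working it through for "sywcyyroo": intermediate "scr", final "ssccrr".

ssccrr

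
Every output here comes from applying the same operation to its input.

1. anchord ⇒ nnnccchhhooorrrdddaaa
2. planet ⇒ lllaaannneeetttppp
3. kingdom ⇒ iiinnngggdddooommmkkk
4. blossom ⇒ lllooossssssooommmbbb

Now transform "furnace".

Looking at the pairs, the operation is to move the first character to the end, then repeat every character 3 times.
So "furnace" becomes "uuurrrnnnaaaccceeefff".

uuurrrnnnaaaccceeefff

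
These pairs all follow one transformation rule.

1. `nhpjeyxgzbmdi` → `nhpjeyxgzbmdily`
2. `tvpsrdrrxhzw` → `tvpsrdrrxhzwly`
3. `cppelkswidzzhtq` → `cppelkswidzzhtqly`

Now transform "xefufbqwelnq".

Each output is the input with this applied: append "ly".
For "xefufbqwelnq" the result is "xefufbqwelnqly".

xefufbqwelnqly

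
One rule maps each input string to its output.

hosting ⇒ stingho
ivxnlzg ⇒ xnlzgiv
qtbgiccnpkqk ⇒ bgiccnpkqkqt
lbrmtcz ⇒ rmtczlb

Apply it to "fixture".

xturefi

The pattern: move the first 2 characters to the end (rotate left by 2).
Applying that to "fixture" gives "xturefi".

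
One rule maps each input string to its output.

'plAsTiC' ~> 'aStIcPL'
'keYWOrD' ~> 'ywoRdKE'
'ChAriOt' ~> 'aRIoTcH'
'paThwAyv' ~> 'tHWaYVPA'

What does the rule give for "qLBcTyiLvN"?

Rule — flip the case of every letter, then move the first 2 characters to the end (rotate left by 2).
Working it through for "qLBcTyiLvN": intermediate "QlbCtYIlVn", final "bCtYIlVnQl".

bCtYIlVnQl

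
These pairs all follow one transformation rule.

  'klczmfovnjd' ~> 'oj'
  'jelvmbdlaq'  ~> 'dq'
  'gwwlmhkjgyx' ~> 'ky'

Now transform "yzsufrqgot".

qt

The transformation: keep one character in every 3, starting at position 1 (positions 1st, 4th, 7th, ...), then delete the first 2 characters.
For "yzsufrqgot", step one produces "yuqt"; step two turns that into "qt".
(Check on "jelvmbdlaq": → "jvdq" → "dq" ✓)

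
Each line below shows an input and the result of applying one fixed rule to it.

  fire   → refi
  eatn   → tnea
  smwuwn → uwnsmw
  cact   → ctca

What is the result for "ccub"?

ubcc

The transformation: swap the front and back halves of the string.
Applying that to "ccub" gives "ubcc".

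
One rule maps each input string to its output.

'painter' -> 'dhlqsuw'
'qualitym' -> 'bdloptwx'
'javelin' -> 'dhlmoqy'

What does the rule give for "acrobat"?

ddefruw

In each case the input is transformed by: shift every letter 3 places forward in the alphabet (wrapping around), then sort the characters into alphabetical order.
On "acrobat": the first step gives "dfuredw", and the second then gives "ddefruw".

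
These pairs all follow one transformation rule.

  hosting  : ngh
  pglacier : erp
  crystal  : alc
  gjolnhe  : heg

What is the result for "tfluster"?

Looking at the pairs, the operation is to move the last 2 characters to the front (rotate right by 2), then keep only the first 3 characters.
Applying both steps to "tfluster": "ertflust", then "ert".

ert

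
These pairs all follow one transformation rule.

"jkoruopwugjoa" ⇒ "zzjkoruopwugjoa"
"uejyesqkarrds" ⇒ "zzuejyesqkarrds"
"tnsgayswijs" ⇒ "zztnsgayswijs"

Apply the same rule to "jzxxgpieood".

What's happening: prepend "zz".
Doing the same to "jzxxgpieood": "zzjzxxgpieood".

zzjzxxgpieood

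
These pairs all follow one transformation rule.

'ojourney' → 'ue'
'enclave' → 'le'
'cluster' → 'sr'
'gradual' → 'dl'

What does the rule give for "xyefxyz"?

fz

The transformation: keep one character in every 3, starting at position 1 (positions 1st, 4th, 7th, ...), then delete the first character.
"xyefxyz" → "xfz" → "fz".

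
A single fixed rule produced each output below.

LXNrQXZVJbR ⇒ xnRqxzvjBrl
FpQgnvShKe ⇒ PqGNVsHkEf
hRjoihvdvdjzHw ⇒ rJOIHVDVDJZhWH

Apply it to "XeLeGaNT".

The transformation: move the first character to the end, then flip the case of every letter.
For "XeLeGaNT", step one produces "eLeGaNTX"; step two turns that into "ElEgAntx".

ElEgAntx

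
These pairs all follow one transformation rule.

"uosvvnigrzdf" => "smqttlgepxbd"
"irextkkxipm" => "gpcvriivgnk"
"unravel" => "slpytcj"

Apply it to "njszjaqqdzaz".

lhqxhyoobxyx

Each output is the input with this applied: shift every letter 2 places backward in the alphabet (wrapping around).
For "njszjaqqdzaz" the result is "lhqxhyoobxyx".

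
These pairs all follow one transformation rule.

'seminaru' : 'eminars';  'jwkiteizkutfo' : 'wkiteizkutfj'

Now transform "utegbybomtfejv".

tegbybomtfeju

What's happening: swap the first and last characters, then delete the first character.
On "utegbybomtfejv": the first step gives "vtegbybomtfeju", and the second then gives "tegbybomtfeju".
(Check on "seminaru": → "ueminars" → "eminars" ✓)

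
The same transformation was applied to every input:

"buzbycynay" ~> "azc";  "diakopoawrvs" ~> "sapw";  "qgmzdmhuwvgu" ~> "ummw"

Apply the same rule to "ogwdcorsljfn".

Each output is the input with this applied: keep one character in every 3, starting at position 3 (positions 3rd, 6th, 9th, ...), then move the last character to the front.
For "ogwdcorsljfn", step one produces "woln"; step two turns that into "nwol".

nwol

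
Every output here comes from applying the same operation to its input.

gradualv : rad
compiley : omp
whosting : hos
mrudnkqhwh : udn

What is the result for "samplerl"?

In each case the input is transformed by: swap the front and back halves of the string, then keep only the last 3 characters.
Applying both steps to "samplerl": "lerlsamp", then "amp".

amp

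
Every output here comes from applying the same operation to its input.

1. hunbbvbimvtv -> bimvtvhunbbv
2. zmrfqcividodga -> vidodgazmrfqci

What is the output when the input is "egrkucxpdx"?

cxpdxegrku

What's happening: swap the front and back halves of the string.
Doing the same to "egrkucxpdx": "cxpdxegrku".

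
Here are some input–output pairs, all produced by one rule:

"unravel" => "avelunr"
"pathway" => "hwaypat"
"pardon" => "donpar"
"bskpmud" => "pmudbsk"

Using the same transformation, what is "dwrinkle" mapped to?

The rule is to move the first 3 characters to the end (rotate left by 3).
"dwrinkle" → "inkledwr".

inkledwr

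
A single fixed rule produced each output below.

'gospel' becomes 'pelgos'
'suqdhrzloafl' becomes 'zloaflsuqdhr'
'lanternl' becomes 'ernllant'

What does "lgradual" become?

duallgra

Looking at the pairs, the operation is to swap the front and back halves of the string.
So "lgradual" becomes "duallgra".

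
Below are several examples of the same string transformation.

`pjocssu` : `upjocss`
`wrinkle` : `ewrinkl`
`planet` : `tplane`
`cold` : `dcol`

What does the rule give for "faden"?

Looking at the pairs, the operation is to move the last character to the front.
Applying that to "faden" gives "nfade".

nfade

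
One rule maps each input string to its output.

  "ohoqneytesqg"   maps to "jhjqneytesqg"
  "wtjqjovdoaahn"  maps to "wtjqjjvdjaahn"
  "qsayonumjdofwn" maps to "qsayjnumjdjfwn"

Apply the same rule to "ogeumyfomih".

Looking at the pairs, the operation is to replace every "o" with "j".
Applying that to "ogeumyfomih" gives "jgeumyfjmih".

jgeumyfjmih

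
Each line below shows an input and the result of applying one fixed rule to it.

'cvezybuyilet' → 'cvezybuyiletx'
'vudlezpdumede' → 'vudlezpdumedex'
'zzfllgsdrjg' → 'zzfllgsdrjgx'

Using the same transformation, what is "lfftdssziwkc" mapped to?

lfftdssziwkcx

Each output is the input with this applied: append "x".
Applying that to "lfftdssziwkc" gives "lfftdssziwkcx".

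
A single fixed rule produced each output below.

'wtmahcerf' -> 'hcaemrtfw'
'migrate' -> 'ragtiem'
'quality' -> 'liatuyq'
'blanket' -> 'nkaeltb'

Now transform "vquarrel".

rarueqlv

Rule — take characters alternately from the front and the back (1st, last, 2nd, 2nd-last, ...), then reverse the string.
Starting from "vquarrel": after the first operation, "vlqeurar"; after the second, "rarueqlv".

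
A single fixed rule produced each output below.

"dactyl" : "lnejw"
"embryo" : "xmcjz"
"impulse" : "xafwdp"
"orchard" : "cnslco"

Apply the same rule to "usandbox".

dlyomzi

In each case the input is transformed by: delete the first character, then shift every letter 11 places forward in the alphabet (wrapping around).
On "usandbox": the first step gives "sandbox", and the second then gives "dlyomzi".
(Check on "orchard": → "rchard" → "cnslco" ✓)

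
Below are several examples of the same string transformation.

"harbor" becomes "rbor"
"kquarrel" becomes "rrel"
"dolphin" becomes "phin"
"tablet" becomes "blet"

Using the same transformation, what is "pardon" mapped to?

What's happening: keep only the last 4 characters.
On "pardon" that produces "rdon".

rdon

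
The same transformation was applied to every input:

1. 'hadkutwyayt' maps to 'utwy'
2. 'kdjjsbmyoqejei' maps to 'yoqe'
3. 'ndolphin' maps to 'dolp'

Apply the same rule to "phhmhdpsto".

mhdp

In each case the input is transformed by: move the last 3 characters to the front (rotate right by 3), then keep only the last 4 characters.
"phhmhdpsto" → "stophhmhdp" → "mhdp".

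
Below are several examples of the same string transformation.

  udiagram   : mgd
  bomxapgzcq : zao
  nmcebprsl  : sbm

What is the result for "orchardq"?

qar

The transformation: keep one character in every 3, starting at position 2 (positions 2nd, 5th, 8th, ...), then reverse the string.
Applying both steps to "orchardq": "raq", then "qar".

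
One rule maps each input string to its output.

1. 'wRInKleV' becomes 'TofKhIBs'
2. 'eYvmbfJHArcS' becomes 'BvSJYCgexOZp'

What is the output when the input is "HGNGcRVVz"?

edkdZossW

Each output is the input with this applied: flip the case of every letter, then shift every letter 3 places backward in the alphabet (wrapping around).
For "HGNGcRVVz", step one produces "hgngCrvvZ"; step two turns that into "edkdZossW".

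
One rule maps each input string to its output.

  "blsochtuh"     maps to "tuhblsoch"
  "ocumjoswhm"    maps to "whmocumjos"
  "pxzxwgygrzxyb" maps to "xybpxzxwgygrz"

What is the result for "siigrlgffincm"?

ncmsiigrlgffi

Rule — move the last 3 characters to the front (rotate right by 3).
So "siigrlgffincm" becomes "ncmsiigrlgffi".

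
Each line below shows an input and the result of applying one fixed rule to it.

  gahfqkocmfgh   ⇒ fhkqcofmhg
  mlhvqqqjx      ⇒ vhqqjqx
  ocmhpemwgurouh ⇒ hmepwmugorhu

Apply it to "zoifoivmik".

fiiomvki

The transformation: swap each adjacent pair of characters (1↔2, 3↔4, ...), then delete the first 2 characters.
"zoifoivmik" → "ozfiiomvki" → "fiiomvki".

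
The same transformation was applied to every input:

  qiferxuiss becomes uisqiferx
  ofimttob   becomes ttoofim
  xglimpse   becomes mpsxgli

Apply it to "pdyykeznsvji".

svjpdyykezn

Rule — delete the last character, then move the last 3 characters to the front (rotate right by 3).
For "pdyykeznsvji", step one produces "pdyykeznsvj"; step two turns that into "svjpdyykezn".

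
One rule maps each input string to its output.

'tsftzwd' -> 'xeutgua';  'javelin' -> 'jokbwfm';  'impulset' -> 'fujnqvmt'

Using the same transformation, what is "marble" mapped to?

Looking at the pairs, the operation is to shift every letter 1 place forward in the alphabet (wrapping around), then move the last 2 characters to the front (rotate right by 2).
On "marble": the first step gives "nbscmf", and the second then gives "mfnbsc".

mfnbsc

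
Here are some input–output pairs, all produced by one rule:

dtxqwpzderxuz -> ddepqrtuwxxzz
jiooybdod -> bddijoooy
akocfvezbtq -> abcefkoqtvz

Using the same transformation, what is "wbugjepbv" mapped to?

Rule — sort the characters into alphabetical order.
For "wbugjepbv" the result is "bbegjpuvw".

bbegjpuvw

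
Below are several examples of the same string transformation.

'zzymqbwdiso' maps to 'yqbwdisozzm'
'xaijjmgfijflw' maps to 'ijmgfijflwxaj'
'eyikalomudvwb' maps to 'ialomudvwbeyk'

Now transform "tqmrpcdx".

In each case the input is transformed by: move the first 3 characters to the end (rotate left by 3), then swap the first and last characters.
On "tqmrpcdx": the first step gives "rpcdxtqm", and the second then gives "mpcdxtqr".

mpcdxtqr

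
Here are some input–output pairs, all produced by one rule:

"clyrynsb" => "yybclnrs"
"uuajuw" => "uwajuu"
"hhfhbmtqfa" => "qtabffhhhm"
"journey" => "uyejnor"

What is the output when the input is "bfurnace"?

ruabcefn

The pattern: sort the characters into alphabetical order, then move the last 2 characters to the front (rotate right by 2).
For "bfurnace", step one produces "abcefnru"; step two turns that into "ruabcefn".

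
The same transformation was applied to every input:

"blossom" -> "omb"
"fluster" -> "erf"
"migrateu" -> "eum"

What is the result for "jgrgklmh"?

mhj

Looking at the pairs, the operation is to move the first character to the end, then keep only the last 3 characters.
Working it through for "jgrgklmh": intermediate "grgklmhj", final "mhj".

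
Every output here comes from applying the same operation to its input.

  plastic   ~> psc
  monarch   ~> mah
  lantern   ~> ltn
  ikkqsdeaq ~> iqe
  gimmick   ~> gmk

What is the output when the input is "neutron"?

Looking at the pairs, the operation is to keep one character in every 3, starting at position 1 (positions 1st, 4th, 7th, ...).
Applying that to "neutron" gives "ntn".

ntn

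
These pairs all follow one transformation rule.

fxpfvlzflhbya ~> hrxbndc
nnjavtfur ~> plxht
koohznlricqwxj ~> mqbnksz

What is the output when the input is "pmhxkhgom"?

rjmio

The transformation: keep every other character starting from the first (positions 1st, 3rd, 5th, ...), then shift every letter 2 places forward in the alphabet (wrapping around).
Doing the same to "pmhxkhgom": "rjmio".
(Check on "nnjavtfur": → "njvfr" → "plxht" ✓)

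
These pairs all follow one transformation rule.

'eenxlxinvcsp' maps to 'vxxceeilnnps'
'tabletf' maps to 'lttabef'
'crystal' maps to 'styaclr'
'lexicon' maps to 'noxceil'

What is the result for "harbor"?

orrabh

Looking at the pairs, the operation is to sort the characters into alphabetical order, then move the last 3 characters to the front (rotate right by 3).
On "harbor": the first step gives "abhorr", and the second then gives "orrabh".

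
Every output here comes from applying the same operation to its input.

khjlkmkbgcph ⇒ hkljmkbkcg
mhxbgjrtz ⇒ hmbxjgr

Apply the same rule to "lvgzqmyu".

Looking at the pairs, the operation is to delete the last 2 characters, then swap each adjacent pair of characters (1↔2, 3↔4, ...).
For "lvgzqmyu", step one produces "lvgzqm"; step two turns that into "vlzgmq".

vlzgmq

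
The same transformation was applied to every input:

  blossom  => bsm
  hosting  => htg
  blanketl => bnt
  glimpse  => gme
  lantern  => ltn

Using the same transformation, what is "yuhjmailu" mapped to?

yji

The rule is to keep one character in every 3, starting at position 1 (positions 1st, 4th, 7th, ...).
On "yuhjmailu" that produces "yji".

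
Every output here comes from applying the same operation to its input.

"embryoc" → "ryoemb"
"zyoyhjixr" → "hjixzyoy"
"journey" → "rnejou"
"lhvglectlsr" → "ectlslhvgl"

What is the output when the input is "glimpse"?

The rule is to delete the last character, then swap the front and back halves of the string.
On "glimpse": the first step gives "glimps", and the second then gives "mpsgli".

mpsgli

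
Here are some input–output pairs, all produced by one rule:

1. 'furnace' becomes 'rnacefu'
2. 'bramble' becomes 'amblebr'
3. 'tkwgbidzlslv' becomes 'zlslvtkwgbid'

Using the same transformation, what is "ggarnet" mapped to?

Looking at the pairs, the operation is to move the last 2 characters to the front (rotate right by 2), then move the last 3 characters to the front (rotate right by 3).
Starting from "ggarnet": after the first operation, "etggarn"; after the second, "arnetgg".

arnetgg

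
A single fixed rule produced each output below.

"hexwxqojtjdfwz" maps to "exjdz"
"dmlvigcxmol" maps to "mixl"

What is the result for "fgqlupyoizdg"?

guod

What's happening: keep one character in every 3, starting at position 2 (positions 2nd, 5th, 8th, ...).
"fgqlupyoizdg" → "guod".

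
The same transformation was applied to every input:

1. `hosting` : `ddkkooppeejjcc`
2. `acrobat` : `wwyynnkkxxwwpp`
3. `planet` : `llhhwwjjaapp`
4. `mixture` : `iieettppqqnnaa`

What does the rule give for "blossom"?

xxhhkkooookkii

Rule — double every character, then shift every letter 4 places backward in the alphabet (wrapping around).
On "blossom": the first step gives "bblloossssoomm", and the second then gives "xxhhkkooookkii".
(Check on "hosting": → "hhoossttiinngg" → "ddkkooppeejjcc" ✓)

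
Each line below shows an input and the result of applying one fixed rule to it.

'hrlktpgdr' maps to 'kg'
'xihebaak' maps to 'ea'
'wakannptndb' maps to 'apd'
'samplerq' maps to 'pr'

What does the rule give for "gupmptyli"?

In each case the input is transformed by: delete the first character, then keep one character in every 3, starting at position 3 (positions 3rd, 6th, 9th, ...).
Working it through for "gupmptyli": intermediate "upmptyli", final "my".
(Check on "samplerq": → "amplerq" → "pr" ✓)

my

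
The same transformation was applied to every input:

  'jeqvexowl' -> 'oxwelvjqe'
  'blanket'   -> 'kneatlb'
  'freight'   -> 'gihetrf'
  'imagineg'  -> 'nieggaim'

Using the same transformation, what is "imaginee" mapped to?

niegeaim

Rule — move the last 3 characters to the front (rotate right by 3), then take characters alternately from the front and the back (1st, last, 2nd, 2nd-last, ...).
On "imaginee" that produces "niegeaim".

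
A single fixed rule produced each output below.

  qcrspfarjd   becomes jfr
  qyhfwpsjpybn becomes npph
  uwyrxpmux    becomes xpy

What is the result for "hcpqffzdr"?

Rule — keep one character in every 3, starting at position 3 (positions 3rd, 6th, 9th, ...), then reverse the string.
Starting from "hcpqffzdr": after the first operation, "pfr"; after the second, "rfp".

rfp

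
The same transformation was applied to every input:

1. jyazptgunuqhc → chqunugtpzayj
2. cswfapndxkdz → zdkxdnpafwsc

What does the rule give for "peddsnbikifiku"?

ukifikibnsddep

Looking at the pairs, the operation is to reverse the string.
On "peddsnbikifiku" that produces "ukifikibnsddep".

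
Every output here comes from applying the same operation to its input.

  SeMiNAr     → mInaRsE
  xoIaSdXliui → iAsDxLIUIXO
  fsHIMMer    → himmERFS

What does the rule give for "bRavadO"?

What's happening: flip the case of every letter, then move the first 2 characters to the end (rotate left by 2).
Starting from "bRavadO": after the first operation, "BrAVADo"; after the second, "AVADoBr".

AVADoBr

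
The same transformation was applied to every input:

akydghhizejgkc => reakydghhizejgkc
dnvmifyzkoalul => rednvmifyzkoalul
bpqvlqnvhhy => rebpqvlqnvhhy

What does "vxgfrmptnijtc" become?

The transformation: prepend "re".
"vxgfrmptnijtc" → "revxgfrmptnijtc".

revxgfrmptnijtc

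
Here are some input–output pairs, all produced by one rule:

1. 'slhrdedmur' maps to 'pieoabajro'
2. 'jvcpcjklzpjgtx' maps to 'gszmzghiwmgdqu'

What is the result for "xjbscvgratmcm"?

In each case the input is transformed by: shift every letter 3 places backward in the alphabet (wrapping around).
Applying that to "xjbscvgratmcm" gives "ugypzsdoxqjzj".

ugypzsdoxqjzj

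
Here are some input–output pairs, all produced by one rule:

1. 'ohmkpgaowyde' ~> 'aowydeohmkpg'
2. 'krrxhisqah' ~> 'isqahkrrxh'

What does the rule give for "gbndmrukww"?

In each case the input is transformed by: swap the front and back halves of the string.
For "gbndmrukww" the result is "rukwwgbndm".

rukwwgbndm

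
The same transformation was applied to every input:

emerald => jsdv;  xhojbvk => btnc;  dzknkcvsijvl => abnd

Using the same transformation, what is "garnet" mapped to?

jfwl

The transformation: shift every letter 8 places backward in the alphabet (wrapping around), then keep only the last 4 characters.
On "garnet": the first step gives "ysjfwl", and the second then gives "jfwl".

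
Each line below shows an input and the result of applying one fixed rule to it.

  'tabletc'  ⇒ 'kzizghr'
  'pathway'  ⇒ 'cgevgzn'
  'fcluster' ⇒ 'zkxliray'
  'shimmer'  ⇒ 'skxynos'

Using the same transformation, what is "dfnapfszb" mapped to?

Each output is the input with this applied: move the last 3 characters to the front (rotate right by 3), then shift every letter 6 places forward in the alphabet (wrapping around).
"dfnapfszb" → "szbdfnapf" → "yfhjltgvl".
(Check on "pathway": → "waypath" → "cgevgzn" ✓)

yfhjltgvl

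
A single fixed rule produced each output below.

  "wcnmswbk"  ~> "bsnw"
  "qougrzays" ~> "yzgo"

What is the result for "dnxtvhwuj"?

uhtn

In each case the input is transformed by: reverse the string, then keep every other character starting from the second (positions 2nd, 4th, 6th, ...).
For "dnxtvhwuj", step one produces "juwhvtxnd"; step two turns that into "uhtn".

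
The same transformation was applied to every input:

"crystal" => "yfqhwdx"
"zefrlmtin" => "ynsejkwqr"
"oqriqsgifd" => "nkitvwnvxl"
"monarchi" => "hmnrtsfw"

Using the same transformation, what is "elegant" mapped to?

fsyjqjl

The pattern: move the last 3 characters to the front (rotate right by 3), then shift every letter 5 places forward in the alphabet (wrapping around).
Working it through for "elegant": intermediate "anteleg", final "fsyjqjl".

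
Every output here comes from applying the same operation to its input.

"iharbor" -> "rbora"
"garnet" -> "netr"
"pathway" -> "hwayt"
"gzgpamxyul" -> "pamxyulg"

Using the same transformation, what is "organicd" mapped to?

The transformation: delete the first 2 characters, then move the first character to the end.
Working it through for "organicd": intermediate "ganicd", final "anicdg".

anicdg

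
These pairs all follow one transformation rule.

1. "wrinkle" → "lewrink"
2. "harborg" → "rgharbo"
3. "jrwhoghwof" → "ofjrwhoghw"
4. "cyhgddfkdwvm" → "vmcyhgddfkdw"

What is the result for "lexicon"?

Rule — move the last 2 characters to the front (rotate right by 2).
So "lexicon" becomes "onlexic".

onlexic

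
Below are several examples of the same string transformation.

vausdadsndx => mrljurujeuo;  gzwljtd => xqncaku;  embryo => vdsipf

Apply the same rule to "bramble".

sirdscv

Rule — shift every letter 9 places backward in the alphabet (wrapping around).
Applying that to "bramble" gives "sirdscv".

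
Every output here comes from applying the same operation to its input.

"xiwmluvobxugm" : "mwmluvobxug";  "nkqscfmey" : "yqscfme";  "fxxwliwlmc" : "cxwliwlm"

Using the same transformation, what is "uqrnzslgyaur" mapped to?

rrnzslgyau

What's happening: delete the first 2 characters, then move the last character to the front.
For "uqrnzslgyaur" the result is "rrnzslgyau".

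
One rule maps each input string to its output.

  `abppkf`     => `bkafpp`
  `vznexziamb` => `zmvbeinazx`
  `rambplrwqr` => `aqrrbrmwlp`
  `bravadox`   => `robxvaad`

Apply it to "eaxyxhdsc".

acedysxxh

Looking at the pairs, the operation is to swap each adjacent pair of characters (1↔2, 3↔4, ...), then take characters alternately from the front and the back (1st, last, 2nd, 2nd-last, ...).
Applying both steps to "eaxyxhdsc": "aeyxhxsdc", then "acedysxxh".
(Check on "rambplrwqr": → "arbmlpwrrq" → "aqrrbrmwlp" ✓)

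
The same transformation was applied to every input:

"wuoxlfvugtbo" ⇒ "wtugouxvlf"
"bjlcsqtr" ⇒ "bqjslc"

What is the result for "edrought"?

egduro

The rule is to delete the last 2 characters, then take characters alternately from the front and the back (1st, last, 2nd, 2nd-last, ...).
"edrought" → "edroug" → "egduro".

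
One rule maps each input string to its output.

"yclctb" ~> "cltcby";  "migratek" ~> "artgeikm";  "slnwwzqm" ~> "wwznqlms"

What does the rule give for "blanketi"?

kneatlib

The pattern: swap the front and back halves of the string, then take characters alternately from the front and the back (1st, last, 2nd, 2nd-last, ...).
Working it through for "blanketi": intermediate "ketiblan", final "kneatlib".
(Check on "slnwwzqm": → "wzqmslnw" → "wwznqlms" ✓)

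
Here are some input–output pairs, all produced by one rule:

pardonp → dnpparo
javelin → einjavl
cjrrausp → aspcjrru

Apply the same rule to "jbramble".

mlejbrab

Rule — move the last 3 characters to the front (rotate right by 3), then swap the first and last characters.
"jbramble" → "mlejbrab".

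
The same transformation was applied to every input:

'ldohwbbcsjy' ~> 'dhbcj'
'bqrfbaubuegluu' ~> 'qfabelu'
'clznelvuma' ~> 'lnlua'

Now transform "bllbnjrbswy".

The transformation: keep every other character starting from the second (positions 2nd, 4th, 6th, ...).
So "bllbnjrbswy" becomes "lbjbw".

lbjbw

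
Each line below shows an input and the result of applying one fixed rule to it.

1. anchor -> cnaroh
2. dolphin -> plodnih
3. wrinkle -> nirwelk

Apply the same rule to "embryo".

bmeoyr

Rule — reverse the string, then move the first 3 characters to the end (rotate left by 3).
"embryo" → "oyrbme" → "bmeoyr".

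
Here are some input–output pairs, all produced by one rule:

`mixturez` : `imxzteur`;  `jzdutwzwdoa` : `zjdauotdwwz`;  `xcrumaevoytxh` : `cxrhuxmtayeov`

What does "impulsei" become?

mipiuels

In each case the input is transformed by: move the first character to the end, then take characters alternately from the front and the back (1st, last, 2nd, 2nd-last, ...).
"impulsei" → "mpulseii" → "mipiuels".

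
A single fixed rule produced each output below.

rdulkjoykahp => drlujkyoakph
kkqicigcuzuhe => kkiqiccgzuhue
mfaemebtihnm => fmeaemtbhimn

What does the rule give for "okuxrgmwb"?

Each output is the input with this applied: swap each adjacent pair of characters (1↔2, 3↔4, ...).
On "okuxrgmwb" that produces "koxugrwmb".

koxugrwmb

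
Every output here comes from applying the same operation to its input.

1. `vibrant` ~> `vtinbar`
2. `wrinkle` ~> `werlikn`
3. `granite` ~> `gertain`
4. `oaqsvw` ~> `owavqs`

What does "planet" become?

ptlean

Rule — take characters alternately from the front and the back (1st, last, 2nd, 2nd-last, ...).
So "planet" becomes "ptlean".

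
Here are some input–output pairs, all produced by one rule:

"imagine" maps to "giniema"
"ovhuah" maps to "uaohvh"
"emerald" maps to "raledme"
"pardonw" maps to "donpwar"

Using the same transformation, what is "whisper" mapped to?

Each output is the input with this applied: swap the first and last characters, then move the first 3 characters to the end (rotate left by 3).
"whisper" → "rhispew" → "spewrhi".

spewrhi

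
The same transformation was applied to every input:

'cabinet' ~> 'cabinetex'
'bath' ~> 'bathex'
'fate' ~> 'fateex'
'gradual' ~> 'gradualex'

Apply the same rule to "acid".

acidex

Each output is the input with this applied: append "ex".
"acid" → "acidex".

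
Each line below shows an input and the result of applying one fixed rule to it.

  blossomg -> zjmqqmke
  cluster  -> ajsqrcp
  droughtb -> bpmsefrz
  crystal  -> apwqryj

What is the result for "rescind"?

The rule is to shift every letter 2 places backward in the alphabet (wrapping around).
"rescind" → "pcqaglb".

pcqaglb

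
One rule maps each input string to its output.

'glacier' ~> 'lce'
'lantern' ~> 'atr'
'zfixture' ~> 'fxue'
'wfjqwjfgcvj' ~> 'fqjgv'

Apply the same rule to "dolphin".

Each output is the input with this applied: keep every other character starting from the second (positions 2nd, 4th, 6th, ...).
"dolphin" → "opi".

opi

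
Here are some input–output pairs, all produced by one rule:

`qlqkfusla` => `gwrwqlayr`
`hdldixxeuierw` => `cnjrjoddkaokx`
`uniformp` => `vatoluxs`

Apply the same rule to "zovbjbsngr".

xfubhphytm

In each case the input is transformed by: move the last character to the front, then shift every letter 6 places forward in the alphabet (wrapping around).
For "zovbjbsngr", step one produces "rzovbjbsng"; step two turns that into "xfubhphytm".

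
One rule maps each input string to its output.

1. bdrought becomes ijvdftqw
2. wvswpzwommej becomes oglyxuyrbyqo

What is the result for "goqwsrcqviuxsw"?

zuyiqsyutesxkw

Each output is the input with this applied: move the last 3 characters to the front (rotate right by 3), then shift every letter 2 places forward in the alphabet (wrapping around).
Applying both steps to "goqwsrcqviuxsw": "xswgoqwsrcqviu", then "zuyiqsyutesxkw".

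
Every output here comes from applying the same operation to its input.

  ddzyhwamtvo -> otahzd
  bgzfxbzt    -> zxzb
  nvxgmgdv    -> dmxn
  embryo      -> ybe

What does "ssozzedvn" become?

ndzos

The pattern: keep every other character starting from the first (positions 1st, 3rd, 5th, ...), then reverse the string.
Starting from "ssozzedvn": after the first operation, "sozdn"; after the second, "ndzos".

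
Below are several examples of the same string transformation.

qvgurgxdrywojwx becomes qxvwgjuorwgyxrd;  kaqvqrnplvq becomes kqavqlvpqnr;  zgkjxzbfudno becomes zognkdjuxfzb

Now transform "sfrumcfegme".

sefmrguemfc

Rule — take characters alternately from the front and the back (1st, last, 2nd, 2nd-last, ...).
On "sfrumcfegme" that produces "sefmrguemfc".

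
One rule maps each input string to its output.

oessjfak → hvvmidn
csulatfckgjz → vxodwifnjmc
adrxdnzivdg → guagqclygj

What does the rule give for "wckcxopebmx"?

fnfarshepa

In each case the input is transformed by: shift every letter 3 places forward in the alphabet (wrapping around), then delete the first character.
"wckcxopebmx" → "zfnfarshepa" → "fnfarshepa".
(Check on "adrxdnzivdg": → "dguagqclygj" → "guagqclygj" ✓)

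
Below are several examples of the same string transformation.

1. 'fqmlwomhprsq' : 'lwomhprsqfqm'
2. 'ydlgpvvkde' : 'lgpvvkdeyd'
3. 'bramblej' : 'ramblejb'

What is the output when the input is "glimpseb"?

limpsebg

Each output is the input with this applied: move the last 3 characters to the front (rotate right by 3), then swap the front and back halves of the string.
"glimpseb" → "sebglimp" → "limpsebg".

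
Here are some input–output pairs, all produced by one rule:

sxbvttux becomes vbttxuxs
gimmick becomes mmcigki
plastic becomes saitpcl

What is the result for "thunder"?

Looking at the pairs, the operation is to move the first 2 characters to the end (rotate left by 2), then swap each adjacent pair of characters (1↔2, 3↔4, ...).
"thunder" → "underth" → "nuedtrh".

nuedtrh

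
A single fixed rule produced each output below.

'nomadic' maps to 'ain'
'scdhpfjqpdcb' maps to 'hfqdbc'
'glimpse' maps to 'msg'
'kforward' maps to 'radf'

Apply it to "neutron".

The rule is to move the first 2 characters to the end (rotate left by 2), then keep every other character starting from the second (positions 2nd, 4th, 6th, ...).
For "neutron" the result is "ton".

ton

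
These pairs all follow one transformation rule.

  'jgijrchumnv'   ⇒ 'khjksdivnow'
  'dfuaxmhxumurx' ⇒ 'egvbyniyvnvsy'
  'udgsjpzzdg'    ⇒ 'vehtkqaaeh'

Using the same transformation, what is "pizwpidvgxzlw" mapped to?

qjaxqjewhyamx

The transformation: shift every letter 1 place forward in the alphabet (wrapping around).
"pizwpidvgxzlw" → "qjaxqjewhyamx".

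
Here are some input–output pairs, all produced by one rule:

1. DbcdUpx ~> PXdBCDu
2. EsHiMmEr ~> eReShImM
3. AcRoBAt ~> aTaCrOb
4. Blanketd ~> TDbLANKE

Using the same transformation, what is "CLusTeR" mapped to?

Each output is the input with this applied: flip the case of every letter, then move the last 2 characters to the front (rotate right by 2).
Working it through for "CLusTeR": intermediate "clUStEr", final "ErclUSt".

ErclUSt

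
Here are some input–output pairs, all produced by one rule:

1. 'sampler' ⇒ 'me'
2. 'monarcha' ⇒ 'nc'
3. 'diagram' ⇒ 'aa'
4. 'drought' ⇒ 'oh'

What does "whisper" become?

ie

The transformation: keep one character in every 3, starting at position 3 (positions 3rd, 6th, 9th, ...).
Applying that to "whisper" gives "ie".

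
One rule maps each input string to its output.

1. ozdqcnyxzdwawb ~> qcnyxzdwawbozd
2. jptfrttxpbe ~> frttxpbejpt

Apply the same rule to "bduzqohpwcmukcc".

What's happening: move the first 3 characters to the end (rotate left by 3).
For "bduzqohpwcmukcc" the result is "zqohpwcmukccbdu".

zqohpwcmukccbdu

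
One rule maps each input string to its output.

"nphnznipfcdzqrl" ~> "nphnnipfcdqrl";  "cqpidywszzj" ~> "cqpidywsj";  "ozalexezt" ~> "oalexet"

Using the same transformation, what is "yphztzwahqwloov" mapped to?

The pattern: remove every "z".
For "yphztzwahqwloov" the result is "yphtwahqwloov".

yphtwahqwloov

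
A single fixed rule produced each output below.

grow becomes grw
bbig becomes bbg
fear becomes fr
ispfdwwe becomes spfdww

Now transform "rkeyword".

rkywrd

In each case the input is transformed by: remove every vowel.
Applying that to "rkeyword" gives "rkywrd".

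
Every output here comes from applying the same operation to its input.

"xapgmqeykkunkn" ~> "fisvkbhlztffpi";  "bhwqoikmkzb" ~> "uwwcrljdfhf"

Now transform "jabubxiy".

Looking at the pairs, the operation is to shift every letter 5 places backward in the alphabet (wrapping around), then move the last 2 characters to the front (rotate right by 2).
So "jabubxiy" becomes "dtevwpws".

dtevwpws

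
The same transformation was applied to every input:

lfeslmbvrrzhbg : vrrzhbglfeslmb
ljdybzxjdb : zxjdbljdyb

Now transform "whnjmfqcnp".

fqcnpwhnjm

Looking at the pairs, the operation is to swap the front and back halves of the string.
Doing the same to "whnjmfqcnp": "fqcnpwhnjm".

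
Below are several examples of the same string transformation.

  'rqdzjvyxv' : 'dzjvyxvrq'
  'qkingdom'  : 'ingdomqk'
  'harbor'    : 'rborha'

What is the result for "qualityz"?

Each output is the input with this applied: move the first 2 characters to the end (rotate left by 2).
Applying that to "qualityz" gives "alityzqu".

alityzqu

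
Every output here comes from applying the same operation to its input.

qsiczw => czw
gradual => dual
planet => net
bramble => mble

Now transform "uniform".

form

The pattern: delete the first 3 characters.
Applying that to "uniform" gives "form".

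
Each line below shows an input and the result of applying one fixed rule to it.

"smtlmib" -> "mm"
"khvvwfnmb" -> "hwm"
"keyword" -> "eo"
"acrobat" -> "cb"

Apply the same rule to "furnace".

ua

The rule is to keep one character in every 3, starting at position 2 (positions 2nd, 5th, 8th, ...).
For "furnace" the result is "ua".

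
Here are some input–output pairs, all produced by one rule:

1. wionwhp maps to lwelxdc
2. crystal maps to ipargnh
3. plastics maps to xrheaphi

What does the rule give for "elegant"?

pcitatv

The pattern: shift every letter 11 places backward in the alphabet (wrapping around), then move the last 3 characters to the front (rotate right by 3).
For "elegant", step one produces "tatvpci"; step two turns that into "pcitatv".
(Check on "wionwhp": → "lxdclwe" → "lwelxdc" ✓)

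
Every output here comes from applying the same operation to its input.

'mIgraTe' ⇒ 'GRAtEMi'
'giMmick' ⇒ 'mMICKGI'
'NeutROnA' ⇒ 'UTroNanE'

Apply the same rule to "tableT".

The rule is to move the first 2 characters to the end (rotate left by 2), then flip the case of every letter.
"tableT" → "BLEtTA".

BLEtTA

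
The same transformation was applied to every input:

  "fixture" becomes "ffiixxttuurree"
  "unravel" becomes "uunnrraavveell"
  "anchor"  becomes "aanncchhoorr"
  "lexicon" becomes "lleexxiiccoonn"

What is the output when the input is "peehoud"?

ppeeeehhoouudd

What's happening: double every character.
On "peehoud" that produces "ppeeeehhoouudd".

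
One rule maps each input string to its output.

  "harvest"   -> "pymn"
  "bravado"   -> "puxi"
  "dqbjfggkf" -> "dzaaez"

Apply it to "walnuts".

The pattern: delete the first 3 characters, then shift every letter 6 places backward in the alphabet (wrapping around).
Starting from "walnuts": after the first operation, "nuts"; after the second, "honm".

honm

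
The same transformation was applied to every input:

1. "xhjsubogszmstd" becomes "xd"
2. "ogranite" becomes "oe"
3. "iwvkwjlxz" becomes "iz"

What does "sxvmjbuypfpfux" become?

sx

Each output is the input with this applied: take characters alternately from the front and the back (1st, last, 2nd, 2nd-last, ...), then keep only the first 2 characters.
Working it through for "sxvmjbuypfpfux": intermediate "sxxuvfmpjfbpuy", final "sx".
(Check on "xhjsubogszmstd": → "xdhtjssmuzbsog" → "xd" ✓)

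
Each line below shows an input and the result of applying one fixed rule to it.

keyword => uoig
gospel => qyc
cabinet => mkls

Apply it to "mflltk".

wpv

Each output is the input with this applied: shift every letter 10 places forward in the alphabet (wrapping around), then delete the last 3 characters.
For "mflltk", step one produces "wpvvdu"; step two turns that into "wpv".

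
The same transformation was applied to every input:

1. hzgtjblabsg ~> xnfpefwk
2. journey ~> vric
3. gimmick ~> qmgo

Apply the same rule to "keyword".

What's happening: shift every letter 4 places forward in the alphabet (wrapping around), then delete the first 3 characters.
Applying both steps to "keyword": "oicasvh", then "asvh".
(Check on "hzgtjblabsg": → "ldkxnfpefwk" → "xnfpefwk" ✓)

asvh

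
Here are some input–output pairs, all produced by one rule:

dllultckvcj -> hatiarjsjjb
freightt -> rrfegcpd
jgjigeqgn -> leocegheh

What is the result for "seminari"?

gpylgkcq

What's happening: reverse the string, then shift every letter 2 places backward in the alphabet (wrapping around).
"seminari" → "gpylgkcq".
(Check on "freightt": → "tthgierf" → "rrfegcpd" ✓)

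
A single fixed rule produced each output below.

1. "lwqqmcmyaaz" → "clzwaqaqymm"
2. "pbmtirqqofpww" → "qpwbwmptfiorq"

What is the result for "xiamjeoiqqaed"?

The transformation: take characters alternately from the front and the back (1st, last, 2nd, 2nd-last, ...), then move the last character to the front.
For "xiamjeoiqqaed", step one produces "xdieaamqjqeio"; step two turns that into "oxdieaamqjqei".
(Check on "lwqqmcmyaaz": → "lzwaqaqymmc" → "clzwaqaqymm" ✓)

oxdieaamqjqei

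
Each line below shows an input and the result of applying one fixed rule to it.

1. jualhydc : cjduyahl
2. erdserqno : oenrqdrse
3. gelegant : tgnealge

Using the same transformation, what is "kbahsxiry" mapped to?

ykrbiaxhs

The transformation: take characters alternately from the front and the back (1st, last, 2nd, 2nd-last, ...), then swap each adjacent pair of characters (1↔2, 3↔4, ...).
Starting from "kbahsxiry": after the first operation, "kybraihxs"; after the second, "ykrbiaxhs".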